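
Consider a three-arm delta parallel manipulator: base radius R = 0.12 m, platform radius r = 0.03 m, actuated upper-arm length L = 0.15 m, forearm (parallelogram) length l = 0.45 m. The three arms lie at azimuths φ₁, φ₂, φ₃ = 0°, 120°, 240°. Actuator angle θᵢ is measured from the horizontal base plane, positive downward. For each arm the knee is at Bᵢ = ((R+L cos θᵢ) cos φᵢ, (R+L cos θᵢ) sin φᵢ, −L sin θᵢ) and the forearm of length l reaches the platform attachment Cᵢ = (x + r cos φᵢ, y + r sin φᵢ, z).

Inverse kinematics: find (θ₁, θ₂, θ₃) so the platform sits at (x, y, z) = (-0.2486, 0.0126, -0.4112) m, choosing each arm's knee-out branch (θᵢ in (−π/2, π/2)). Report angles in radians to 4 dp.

φ1=0.0° → target in arm frame (-0.2486, 0.0126)
  e−x'=0.3386;  (l²−L²−(e−x')²−y'²−z²)/2L = -0.3463
  √(A²+B²)=0.5327;  θ1 = -0.8819+2.2786 ≈ 1.3967
φ2=120.0° → target in arm frame (0.1352, 0.2090)
  A cos θ + B sin θ = C:  -0.0452·cos θ + -0.4112·sin θ = -0.1160
  √(A²+B²)=0.4137;  θ2 = -1.6803+1.8551 ≈ 0.1748
arm 3 (φ=240.0°): x'=0.1134, y'=-0.2216
  A cos θ + B sin θ = C:  -0.0234·cos θ + -0.4112·sin θ = -0.1291
  γ=atan2(-0.4112,-0.0234)=-1.6276;  ψ=arccos(-0.3135)=1.8897;  θ3=γ+ψ≈0.2621

θ₁ = 1.3967, θ₂ = 0.1748, θ₃ = 0.2621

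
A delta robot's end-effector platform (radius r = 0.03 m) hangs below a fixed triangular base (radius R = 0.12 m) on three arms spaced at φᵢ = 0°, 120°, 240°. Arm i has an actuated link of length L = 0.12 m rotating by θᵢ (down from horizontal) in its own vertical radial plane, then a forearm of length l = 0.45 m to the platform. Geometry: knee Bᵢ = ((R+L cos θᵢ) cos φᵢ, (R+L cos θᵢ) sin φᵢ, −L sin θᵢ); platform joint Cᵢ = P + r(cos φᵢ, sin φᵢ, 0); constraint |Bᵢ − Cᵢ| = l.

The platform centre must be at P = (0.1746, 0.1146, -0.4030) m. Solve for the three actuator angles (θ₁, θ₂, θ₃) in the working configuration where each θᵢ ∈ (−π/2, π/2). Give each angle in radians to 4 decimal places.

θ₁ = -0.2616, θ₂ = 0.4361, θ₃ = 1.1344

φ1=0.0° → target in arm frame (0.1746, 0.1146)
  A=-0.0846, B=-0.4030, C=(l²−L²−A²−y'²−z²)/(2L)=0.0225
  γ=atan2(-0.4030,-0.0846)=-1.7777;  ψ=arccos(0.0546)=1.5161;  θ1=γ+ψ≈-0.2616
φ2=120.0° → target in arm frame (0.0119, -0.2085)
  A=0.0781, B=-0.4030, C=(l²−L²−A²−y'²−z²)/(2L)=-0.0995
  √(A²+B²)=0.4105;  θ2 = -1.3795+1.8156 ≈ 0.4361
φ3=240.0° → target in arm frame (-0.1865, 0.0939)
  A=0.2765, B=-0.4030, C=(l²−L²−A²−y'²−z²)/(2L)=-0.2484
  √(A²+B²)=0.4888;  θ3 = -0.9694+2.1038 ≈ 1.1344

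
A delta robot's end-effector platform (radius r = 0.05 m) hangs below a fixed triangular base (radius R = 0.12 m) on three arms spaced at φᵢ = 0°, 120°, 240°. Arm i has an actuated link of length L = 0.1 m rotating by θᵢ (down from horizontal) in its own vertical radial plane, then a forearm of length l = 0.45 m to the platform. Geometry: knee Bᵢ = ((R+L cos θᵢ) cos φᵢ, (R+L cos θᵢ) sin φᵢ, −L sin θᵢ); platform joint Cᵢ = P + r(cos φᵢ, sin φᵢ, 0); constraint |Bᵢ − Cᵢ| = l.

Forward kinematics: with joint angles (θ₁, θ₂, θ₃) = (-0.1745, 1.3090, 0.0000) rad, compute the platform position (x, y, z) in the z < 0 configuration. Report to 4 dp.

O1 = (0.1685·cos0.0°, 0.1685·sin0.0°, 0.0174) = (0.1685, 0.0000, 0.0174)
φ2=120.0°: virtual centre (-0.0479, 0.0830, -0.0966), radius l
φ3=240.0°: virtual centre (-0.0850, -0.1472, 0.0000), radius l
|O₂|²−|O₁|² = -0.0102;  |O₃|²−|O₁|² = 0.0002
linear system: -0.4328x+0.1661y = -0.0102−-0.2279z; -0.5070x+-0.2944y = 0.0002−-0.0347z
Cramer: x(z) = 0.0140-0.3443z;  y(z) = -0.0248+0.4749z
quadratic in z: (1.3441)z²+(0.0481)z+(-0.1777)=0, √Δ=0.9787 → z ∈ {-0.3820, 0.3461}; z = -0.3820 (taking z<0)
x = 0.1455, y = -0.2062

(0.1455, -0.2062, -0.3820)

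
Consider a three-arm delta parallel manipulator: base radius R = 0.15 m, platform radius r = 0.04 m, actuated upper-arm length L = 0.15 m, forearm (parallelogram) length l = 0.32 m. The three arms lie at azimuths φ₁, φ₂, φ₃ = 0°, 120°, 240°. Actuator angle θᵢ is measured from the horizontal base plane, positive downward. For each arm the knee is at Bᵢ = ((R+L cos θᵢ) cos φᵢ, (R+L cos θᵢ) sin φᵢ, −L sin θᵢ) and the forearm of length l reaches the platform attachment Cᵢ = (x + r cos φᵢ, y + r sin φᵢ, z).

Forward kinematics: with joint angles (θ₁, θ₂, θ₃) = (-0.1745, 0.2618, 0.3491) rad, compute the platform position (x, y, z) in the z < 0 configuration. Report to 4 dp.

arm 1 at φ=0.0°: (R−r)+L cos θ1 = 0.2577;  S1 = (0.2577, 0.0000, 0.0260)
φ2=120.0°: virtual centre (-0.1274, 0.2207, -0.0388), radius l
φ3=240.0°: virtual centre (-0.1255, -0.2173, -0.0513), radius l
eliminate P² terms by subtracting sphere 1 from 2 and 3
plane₁₂: -0.7703x+0.4415y+-0.1297z = -0.0006
det = 0.6732;  x = 0.0014+-0.1852z,  y = 0.0010+-0.0293z
into |P−S₁|² = l²: 1.0352z² + 0.0428z + -0.0360 = 0;  Δ = 0.1509;  z = -0.2083 or 0.1670 → z<0 root = -0.2083
x = 0.0400, y = 0.0071

(0.0400, 0.0071, -0.2083)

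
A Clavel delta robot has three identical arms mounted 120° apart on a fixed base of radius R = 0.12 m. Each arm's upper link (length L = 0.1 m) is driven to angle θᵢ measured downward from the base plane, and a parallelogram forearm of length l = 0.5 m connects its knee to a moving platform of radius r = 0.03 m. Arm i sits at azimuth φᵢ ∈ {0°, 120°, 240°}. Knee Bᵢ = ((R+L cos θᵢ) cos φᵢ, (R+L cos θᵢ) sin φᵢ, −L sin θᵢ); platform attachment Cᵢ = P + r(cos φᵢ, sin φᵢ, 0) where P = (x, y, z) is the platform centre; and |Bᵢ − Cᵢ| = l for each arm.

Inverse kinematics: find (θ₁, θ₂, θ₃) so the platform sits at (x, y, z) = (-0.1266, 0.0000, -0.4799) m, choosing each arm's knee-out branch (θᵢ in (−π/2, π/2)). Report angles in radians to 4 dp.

θ₁ = 0.7852, θ₂ = 0.0872, θ₃ = 0.0872

arm 1 (φ=0.0°): x'=-0.1266, y'=0.0000
  A=0.2166, B=-0.4799, C=(l²−L²−A²−y'²−z²)/(2L)=-0.1861
  γ=atan2(-0.4799,0.2166)=-1.1468;  ψ=arccos(-0.3535)=1.9321;  θ1=γ+ψ≈0.7852
rotate P by −φ2: (0.0633, 0.1096, -0.4799)
  e−x'=0.0267;  (l²−L²−(e−x')²−y'²−z²)/2L = -0.0152
  γ=atan2(-0.4799,0.0267)=-1.5152;  ψ=arccos(-0.0316)=1.6024;  θ2=γ+ψ≈0.0872
φ3=240.0° → target in arm frame (0.0633, -0.1096)
  e−x'=0.0267;  (l²−L²−(e−x')²−y'²−z²)/2L = -0.0152
  γ=atan2(-0.4799,0.0267)=-1.5152;  ψ=arccos(-0.0316)=1.6024;  θ3=γ+ψ≈0.0872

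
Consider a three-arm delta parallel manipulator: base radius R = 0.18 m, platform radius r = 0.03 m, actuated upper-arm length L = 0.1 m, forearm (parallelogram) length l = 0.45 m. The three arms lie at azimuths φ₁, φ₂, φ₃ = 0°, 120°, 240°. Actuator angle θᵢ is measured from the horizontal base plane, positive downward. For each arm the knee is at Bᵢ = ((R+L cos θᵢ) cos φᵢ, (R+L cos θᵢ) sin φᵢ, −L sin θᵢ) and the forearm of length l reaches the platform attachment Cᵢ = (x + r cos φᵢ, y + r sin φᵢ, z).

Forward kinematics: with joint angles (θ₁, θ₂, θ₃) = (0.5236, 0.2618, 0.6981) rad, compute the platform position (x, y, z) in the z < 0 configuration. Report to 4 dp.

φ1=0.0°: virtual centre (0.2366, 0.0000, -0.0500), radius l
S2 = (0.2466·cos120.0°, 0.2466·sin120.0°, -0.0259) = (-0.1233, 0.2136, -0.0259)
S3 = (0.2266·cos240.0°, 0.2266·sin240.0°, -0.0643) = (-0.1133, -0.1962, -0.0643)
eliminate P² terms by subtracting sphere 1 from 2 and 3
linear system: -0.7198x+0.4271y = 0.0030−0.0482z; -0.6998x+-0.3925y = -0.0030−-0.0286z
det = 0.5814;  x = 0.0002+0.0116z,  y = 0.0073+-0.0934z
into |P−S₁|² = l²: 1.0089z² + 0.0932z + -0.1441 = 0;  Δ = 0.5900;  z = -0.4268 or 0.3345 → z<0 root = -0.4268
x = -0.0048, y = 0.0472

(-0.0048, 0.0472, -0.4268)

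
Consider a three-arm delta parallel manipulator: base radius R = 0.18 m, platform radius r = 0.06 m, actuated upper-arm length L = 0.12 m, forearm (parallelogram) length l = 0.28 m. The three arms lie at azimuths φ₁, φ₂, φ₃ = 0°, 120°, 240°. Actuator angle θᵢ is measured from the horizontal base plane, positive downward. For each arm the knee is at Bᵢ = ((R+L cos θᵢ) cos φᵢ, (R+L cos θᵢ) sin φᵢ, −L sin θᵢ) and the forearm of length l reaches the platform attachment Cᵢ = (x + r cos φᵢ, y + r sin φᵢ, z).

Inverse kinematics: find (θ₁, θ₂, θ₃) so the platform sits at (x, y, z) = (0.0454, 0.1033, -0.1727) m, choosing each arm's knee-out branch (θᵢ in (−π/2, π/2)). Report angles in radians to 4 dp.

θ₁ = -0.0008, θ₂ = -0.2617, θ₃ = 1.2215

rotate P by −φ1: (0.0454, 0.1033, -0.1727)
  A=0.0746, B=-0.1727, C=(l²−L²−A²−y'²−z²)/(2L)=0.0747
  γ=atan2(-0.1727,0.0746)=-1.1630;  ψ=arccos(0.3973)=1.1622;  θ1=γ+ψ≈-0.0008
rotate P by −φ2: (0.0668, -0.0910, -0.1727)
  e−x'=0.0532;  (l²−L²−(e−x')²−y'²−z²)/2L = 0.0961
  √(A²+B²)=0.1807;  θ2 = -1.2718+1.0101 ≈ -0.2617
φ3=240.0° → target in arm frame (-0.1122, -0.0123)
  A cos θ + B sin θ = C:  0.2322·cos θ + -0.1727·sin θ = -0.0828
  √(A²+B²)=0.2894;  θ3 = -0.6396+1.8611 ≈ 1.2215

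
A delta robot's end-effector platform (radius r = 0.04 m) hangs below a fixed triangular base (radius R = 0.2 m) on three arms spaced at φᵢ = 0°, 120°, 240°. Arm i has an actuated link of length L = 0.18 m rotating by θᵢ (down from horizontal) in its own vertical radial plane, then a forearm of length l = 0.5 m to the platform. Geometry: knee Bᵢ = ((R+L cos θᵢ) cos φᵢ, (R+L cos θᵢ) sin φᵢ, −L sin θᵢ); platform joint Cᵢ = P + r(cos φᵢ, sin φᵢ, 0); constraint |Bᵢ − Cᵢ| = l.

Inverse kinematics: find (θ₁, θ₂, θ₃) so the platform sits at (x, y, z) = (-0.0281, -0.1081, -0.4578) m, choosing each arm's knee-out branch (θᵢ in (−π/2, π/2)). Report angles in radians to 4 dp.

θ₁ = 0.6108, θ₂ = 0.7852, θ₃ = 0.0873

φ1=0.0° → target in arm frame (-0.0281, -0.1081)
  e−x'=0.1881;  (l²−L²−(e−x')²−y'²−z²)/2L = -0.1085
  γ=atan2(-0.4578,0.1881)=-1.1809;  ψ=arccos(-0.2192)=1.7917;  θ1=γ+ψ≈0.6108
φ2=120.0° → target in arm frame (-0.0796, 0.0784)
  A cos θ + B sin θ = C:  0.2396·cos θ + -0.4578·sin θ = -0.1542
  √(A²+B²)=0.5167;  θ2 = -1.0887+1.8739 ≈ 0.7852
arm 3 (φ=240.0°): x'=0.1077, y'=0.0297
  A cos θ + B sin θ = C:  0.0523·cos θ + -0.4578·sin θ = 0.0122
  θ3 = atan2(B,A) + arccos(C/0.4608) = 0.0873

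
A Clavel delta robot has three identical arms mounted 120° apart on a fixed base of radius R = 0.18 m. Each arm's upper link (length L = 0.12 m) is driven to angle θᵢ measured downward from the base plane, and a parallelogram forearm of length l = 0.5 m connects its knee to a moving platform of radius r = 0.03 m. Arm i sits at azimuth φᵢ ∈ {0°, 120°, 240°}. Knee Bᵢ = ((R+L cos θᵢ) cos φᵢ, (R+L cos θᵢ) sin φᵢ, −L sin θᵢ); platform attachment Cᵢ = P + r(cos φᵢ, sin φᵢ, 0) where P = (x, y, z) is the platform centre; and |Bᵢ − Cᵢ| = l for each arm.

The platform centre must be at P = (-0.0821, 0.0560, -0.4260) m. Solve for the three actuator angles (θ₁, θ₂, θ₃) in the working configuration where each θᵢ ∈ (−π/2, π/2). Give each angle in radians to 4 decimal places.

φ1=0.0° → target in arm frame (-0.0821, 0.0560)
  e−x'=0.2321;  (l²−L²−(e−x')²−y'²−z²)/2L = -0.0120
  θ1 = atan2(B,A) + arccos(C/0.4851) = 0.5236
φ2=120.0° → target in arm frame (0.0895, 0.0431)
  A cos θ + B sin θ = C:  0.0605·cos θ + -0.4260·sin θ = 0.2025
  γ=atan2(-0.4260,0.0605)=-1.4298;  ψ=arccos(0.4708)=1.0807;  θ2=γ+ψ≈-0.3492
rotate P by −φ3: (-0.0074, -0.0991, -0.4260)
  e−x'=0.1574;  (l²−L²−(e−x')²−y'²−z²)/2L = 0.0813
  √(A²+B²)=0.4542;  θ3 = -1.2168+1.3908 ≈ 0.1740

θ₁ = 0.5236, θ₂ = -0.3492, θ₃ = 0.1740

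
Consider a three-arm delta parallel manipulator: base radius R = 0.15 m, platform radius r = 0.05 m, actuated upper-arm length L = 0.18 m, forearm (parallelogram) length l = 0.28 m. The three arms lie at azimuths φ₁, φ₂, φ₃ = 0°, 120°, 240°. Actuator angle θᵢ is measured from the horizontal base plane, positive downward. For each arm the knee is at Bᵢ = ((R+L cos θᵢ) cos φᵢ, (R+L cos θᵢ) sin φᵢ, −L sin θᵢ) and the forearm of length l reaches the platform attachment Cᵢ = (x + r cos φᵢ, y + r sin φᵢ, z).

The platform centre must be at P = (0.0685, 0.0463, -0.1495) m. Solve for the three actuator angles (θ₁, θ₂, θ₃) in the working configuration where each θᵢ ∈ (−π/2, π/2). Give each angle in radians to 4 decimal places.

arm 1 (φ=0.0°): x'=0.0685, y'=0.0463
  A cos θ + B sin θ = C:  0.0315·cos θ + -0.1495·sin θ = 0.0570
  √(A²+B²)=0.1528;  θ1 = -1.3631+1.1886 ≈ -0.1745
φ2=120.0° → target in arm frame (0.0058, -0.0825)
  A=0.0942, B=-0.1495, C=(l²−L²−A²−y'²−z²)/(2L)=0.0222
  √(A²+B²)=0.1767;  θ2 = -1.0088+1.4450 ≈ 0.4362
φ3=240.0° → target in arm frame (-0.0743, 0.0362)
  A cos θ + B sin θ = C:  0.1743·cos θ + -0.1495·sin θ = -0.0224
  θ3 = atan2(B,A) + arccos(C/0.2297) = 0.9596

θ₁ = -0.1745, θ₂ = 0.4362, θ₃ = 0.9596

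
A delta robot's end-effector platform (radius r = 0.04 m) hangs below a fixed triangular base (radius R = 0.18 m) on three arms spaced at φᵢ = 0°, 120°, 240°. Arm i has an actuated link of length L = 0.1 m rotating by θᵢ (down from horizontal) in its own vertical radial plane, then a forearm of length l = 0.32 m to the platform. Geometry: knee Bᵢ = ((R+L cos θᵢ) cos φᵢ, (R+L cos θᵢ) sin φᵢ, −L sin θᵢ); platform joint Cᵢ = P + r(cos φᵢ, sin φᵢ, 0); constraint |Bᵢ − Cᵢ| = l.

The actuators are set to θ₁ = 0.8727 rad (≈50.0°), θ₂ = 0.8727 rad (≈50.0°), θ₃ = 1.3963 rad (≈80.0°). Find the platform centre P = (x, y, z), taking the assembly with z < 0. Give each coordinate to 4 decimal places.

φ1=0.0°: virtual centre (0.2043, 0.0000, -0.0766), radius l
centre 2 = (0.2043·cos120.0°, 0.2043·sin120.0°, -0.0766) = (-0.1021, 0.1769, -0.0766)
arm 3 at φ=240.0°: e+L cos θ3 = 0.1574;  centre 3 = (-0.0787, -0.1363, -0.0985)
eliminate P² terms by subtracting sphere 1 from 2 and 3
linear system: -0.6128x+0.3538y = 0.0000−0.0000z; -0.5659x+-0.2726y = -0.0131−-0.0437z
det = 0.3673;  x = 0.0127+-0.0421z,  y = 0.0219+-0.0730z
sphere 1 gives Az²+Bz+C=0 with A=1.0071, B=0.1662, C=-0.0593;  B²−4AC=0.2666;  roots -0.3389, 0.1739;  negative root z = -0.3389
x = 0.0269, y = 0.0467

(0.0269, 0.0467, -0.3389)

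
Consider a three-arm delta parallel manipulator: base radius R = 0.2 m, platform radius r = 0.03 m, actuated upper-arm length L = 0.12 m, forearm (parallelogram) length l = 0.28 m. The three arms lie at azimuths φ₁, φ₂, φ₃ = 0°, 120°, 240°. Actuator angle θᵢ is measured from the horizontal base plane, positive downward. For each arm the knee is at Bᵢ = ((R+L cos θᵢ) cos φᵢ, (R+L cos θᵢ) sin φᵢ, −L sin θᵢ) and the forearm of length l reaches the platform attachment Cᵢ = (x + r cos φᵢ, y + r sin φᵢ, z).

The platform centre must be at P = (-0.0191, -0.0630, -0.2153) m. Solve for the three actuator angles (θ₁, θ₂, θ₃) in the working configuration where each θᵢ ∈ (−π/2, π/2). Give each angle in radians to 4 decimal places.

θ₁ = 1.0476, θ₂ = 1.2215, θ₃ = 0.3490

rotate P by −φ1: (-0.0191, -0.0630, -0.2153)
  A cos θ + B sin θ = C:  0.1891·cos θ + -0.2153·sin θ = -0.0920
  √(A²+B²)=0.2866;  θ1 = -0.8501+1.8977 ≈ 1.0476
φ2=120.0° → target in arm frame (-0.0450, 0.0480)
  A cos θ + B sin θ = C:  0.2150·cos θ + -0.2153·sin θ = -0.1287
  √(A²+B²)=0.3043;  θ2 = -0.7861+2.0076 ≈ 1.2215
rotate P by −φ3: (0.0641, 0.0150, -0.2153)
  A cos θ + B sin θ = C:  0.1059·cos θ + -0.2153·sin θ = 0.0259
  θ3 = atan2(B,A) + arccos(C/0.2399) = 0.3490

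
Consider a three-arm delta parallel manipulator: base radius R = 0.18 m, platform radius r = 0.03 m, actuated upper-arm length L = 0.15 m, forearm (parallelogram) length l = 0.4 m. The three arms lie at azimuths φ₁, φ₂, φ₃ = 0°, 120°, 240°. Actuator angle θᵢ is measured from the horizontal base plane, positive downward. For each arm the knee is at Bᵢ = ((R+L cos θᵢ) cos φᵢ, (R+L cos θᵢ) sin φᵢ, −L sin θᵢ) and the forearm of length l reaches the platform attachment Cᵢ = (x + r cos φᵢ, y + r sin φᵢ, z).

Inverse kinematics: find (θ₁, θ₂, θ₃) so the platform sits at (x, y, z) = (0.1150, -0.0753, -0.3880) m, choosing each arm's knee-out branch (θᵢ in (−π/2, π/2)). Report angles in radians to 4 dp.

φ1=0.0° → target in arm frame (0.1150, -0.0753)
  A cos θ + B sin θ = C:  0.0350·cos θ + -0.3880·sin θ = -0.0665
  √(A²+B²)=0.3896;  θ1 = -1.4808+1.7422 ≈ 0.2614
arm 2 (φ=120.0°): x'=-0.1227, y'=-0.0619
  A cos θ + B sin θ = C:  0.2727·cos θ + -0.3880·sin θ = -0.3042
  θ2 = atan2(B,A) + arccos(C/0.4743) = 1.3089
arm 3 (φ=240.0°): x'=0.0077, y'=0.1372
  e−x'=0.1423;  (l²−L²−(e−x')²−y'²−z²)/2L = -0.1738
  √(A²+B²)=0.4133;  θ3 = -1.2193+2.0047 ≈ 0.7854

θ₁ = 0.2614, θ₂ = 1.3089, θ₃ = 0.7854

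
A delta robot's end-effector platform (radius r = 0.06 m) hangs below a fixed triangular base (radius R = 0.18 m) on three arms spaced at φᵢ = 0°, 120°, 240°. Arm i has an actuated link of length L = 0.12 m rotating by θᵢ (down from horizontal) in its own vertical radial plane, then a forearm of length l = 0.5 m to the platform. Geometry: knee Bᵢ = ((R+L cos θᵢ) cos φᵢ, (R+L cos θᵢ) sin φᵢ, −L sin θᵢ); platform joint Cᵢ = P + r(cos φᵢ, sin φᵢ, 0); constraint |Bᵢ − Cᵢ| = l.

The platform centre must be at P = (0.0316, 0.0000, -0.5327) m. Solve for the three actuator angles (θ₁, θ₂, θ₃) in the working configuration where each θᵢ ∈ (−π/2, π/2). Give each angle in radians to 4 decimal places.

arm 1 (φ=0.0°): x'=0.0316, y'=0.0000
  e−x'=0.0884;  (l²−L²−(e−x')²−y'²−z²)/2L = -0.2333
  γ=atan2(-0.5327,0.0884)=-1.4063;  ψ=arccos(-0.4320)=2.0175;  θ1=γ+ψ≈0.6111
rotate P by −φ2: (-0.0158, -0.0274, -0.5327)
  A cos θ + B sin θ = C:  0.1358·cos θ + -0.5327·sin θ = -0.2807
  θ2 = atan2(B,A) + arccos(C/0.5497) = 0.7854
φ3=240.0° → target in arm frame (-0.0158, 0.0274)
  A cos θ + B sin θ = C:  0.1358·cos θ + -0.5327·sin θ = -0.2807
  γ=atan2(-0.5327,0.1358)=-1.3212;  ψ=arccos(-0.5105)=2.1066;  θ3=γ+ψ≈0.7854

θ₁ = 0.6111, θ₂ = 0.7854, θ₃ = 0.7854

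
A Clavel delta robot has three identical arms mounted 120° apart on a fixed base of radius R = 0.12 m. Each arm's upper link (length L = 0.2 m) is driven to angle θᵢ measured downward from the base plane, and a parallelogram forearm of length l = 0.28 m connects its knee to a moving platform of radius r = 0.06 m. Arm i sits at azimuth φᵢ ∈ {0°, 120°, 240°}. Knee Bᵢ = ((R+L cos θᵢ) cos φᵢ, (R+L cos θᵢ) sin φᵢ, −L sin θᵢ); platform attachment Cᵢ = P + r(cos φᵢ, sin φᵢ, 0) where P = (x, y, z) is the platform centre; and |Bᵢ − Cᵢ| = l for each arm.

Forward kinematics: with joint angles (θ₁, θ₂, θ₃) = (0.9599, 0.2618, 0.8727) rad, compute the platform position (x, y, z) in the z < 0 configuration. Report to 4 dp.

arm 1 at φ=0.0°: ρ1 = 0.1747;  O1 = (0.1747, 0.0000, -0.1638)
arm 2 at φ=120.0°: ρ2 = 0.2532;  O2 = (-0.1266, 0.2193, -0.0518)
O3 = (0.1886·cos240.0°, 0.1886·sin240.0°, -0.1532) = (-0.0943, -0.1633, -0.1532)
subtract pairs → two planes through P
plane₁₂: -0.6026x+0.4385y+0.2241z = 0.0094
Cramer: x(z) = -0.0088+0.1907z;  y(z) = 0.0094-0.2491z
sphere 1 gives Az²+Bz+C=0 with A=1.0984, B=0.2530, C=-0.0178;  B²−4AC=0.1422;  roots -0.2868, 0.0565;  negative root z = -0.2868
x = -0.0635, y = 0.0808

(-0.0635, 0.0808, -0.2868)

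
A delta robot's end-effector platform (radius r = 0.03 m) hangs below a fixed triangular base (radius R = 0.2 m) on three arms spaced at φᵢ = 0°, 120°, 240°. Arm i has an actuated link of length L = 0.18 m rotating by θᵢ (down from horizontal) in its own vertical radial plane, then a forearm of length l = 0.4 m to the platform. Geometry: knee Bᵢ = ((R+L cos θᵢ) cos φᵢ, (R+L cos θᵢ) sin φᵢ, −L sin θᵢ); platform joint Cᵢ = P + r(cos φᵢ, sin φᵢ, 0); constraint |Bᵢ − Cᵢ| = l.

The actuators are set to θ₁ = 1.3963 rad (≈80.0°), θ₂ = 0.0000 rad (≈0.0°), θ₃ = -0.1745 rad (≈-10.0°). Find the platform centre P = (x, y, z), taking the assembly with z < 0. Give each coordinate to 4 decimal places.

arm 1 at φ=0.0°: ρ1 = 0.2013;  O1 = (0.2013, 0.0000, -0.1773)
O2 = (0.3500·cos120.0°, 0.3500·sin120.0°, 0.0000) = (-0.1750, 0.3031, 0.0000)
arm 3 at φ=240.0°: ρ3 = 0.3473;  O3 = (-0.1736, -0.3007, 0.0313)
|O₂|²−|O₁|² = 0.0506;  |O₃|²−|O₁|² = 0.0496
linear system: -0.7525x+0.6062y = 0.0506−0.3545z; -0.7498x+-0.6015y = 0.0496−0.4170z
det = 0.9071;  x = -0.0667+0.5138z,  y = 0.0006+0.0529z
sphere 1 gives Az²+Bz+C=0 with A=1.2668, B=0.0793, C=-0.0568;  B²−4AC=0.2940;  roots -0.2453, 0.1827;  negative root z = -0.2453
x = -0.1927, y = -0.0124

(-0.1927, -0.0124, -0.2453)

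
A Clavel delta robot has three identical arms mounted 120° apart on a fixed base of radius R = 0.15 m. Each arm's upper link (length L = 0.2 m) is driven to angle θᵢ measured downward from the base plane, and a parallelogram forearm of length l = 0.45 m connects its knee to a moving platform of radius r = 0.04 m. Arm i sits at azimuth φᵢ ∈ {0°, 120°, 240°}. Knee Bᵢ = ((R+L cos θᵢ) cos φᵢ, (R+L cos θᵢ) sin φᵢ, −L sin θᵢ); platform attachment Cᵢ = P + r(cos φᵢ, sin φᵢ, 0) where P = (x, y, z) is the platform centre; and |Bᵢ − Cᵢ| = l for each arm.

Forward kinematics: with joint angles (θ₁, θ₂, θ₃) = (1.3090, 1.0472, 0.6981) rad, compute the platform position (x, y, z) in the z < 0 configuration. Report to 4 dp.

φ1=0.0°: virtual centre (0.1618, 0.0000, -0.1932), radius l
φ2=120.0°: virtual centre (-0.1050, 0.1819, -0.1732), radius l
arm 3 at φ=240.0°: ρ3 = 0.2632;  S3 = (-0.1316, -0.2279, -0.1286)
|S₂|²−|S₁|² = 0.0106;  |S₃|²−|S₁|² = 0.0223
[-0.5335 0.3637 0.0400]·P = 0.0106;  [-0.5867 -0.4559 0.1293]·P = 0.0223
Cramer: x(z) = -0.0284+0.1429z;  y(z) = -0.0124+0.0997z
sphere 1 gives Az²+Bz+C=0 with A=1.0303, B=0.3296, C=-0.1289;  B²−4AC=0.6397;  roots -0.5481, 0.2282;  negative root z = -0.5481
x = -0.1067, y = -0.0671

(-0.1067, -0.0671, -0.5481)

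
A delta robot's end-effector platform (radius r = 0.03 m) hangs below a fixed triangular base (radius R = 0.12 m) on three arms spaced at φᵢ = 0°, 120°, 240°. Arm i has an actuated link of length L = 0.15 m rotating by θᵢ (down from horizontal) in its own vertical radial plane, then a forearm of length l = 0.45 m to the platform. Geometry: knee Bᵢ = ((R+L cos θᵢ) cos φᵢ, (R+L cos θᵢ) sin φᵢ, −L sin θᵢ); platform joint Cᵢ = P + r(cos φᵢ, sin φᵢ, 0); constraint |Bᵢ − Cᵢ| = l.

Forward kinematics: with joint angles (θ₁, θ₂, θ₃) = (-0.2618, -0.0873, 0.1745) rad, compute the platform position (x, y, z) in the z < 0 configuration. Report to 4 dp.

(0.0462, 0.0353, -0.3682)

φ1=0.0°: virtual centre (0.2349, 0.0000, 0.0388), radius l
arm 2 at φ=120.0°: ρ2 = 0.2394;  centre 2 = (-0.1197, 0.2074, 0.0131)
centre 3 = (0.2377·cos240.0°, 0.2377·sin240.0°, -0.0260) = (-0.1189, -0.2059, -0.0260)
|centre ₂|²−|centre ₁|² = 0.0008;  |centre ₃|²−|centre ₁|² = 0.0005
plane₁₂: -0.7092x+0.4147y+-0.0515z = 0.0008
det = 0.5854;  x = -0.0009+-0.1281z,  y = 0.0004+-0.0949z
quadratic in z: (1.0254)z²+(-0.0173)z+(-0.1454)=0, √Δ=0.7724 → z ∈ {-0.3682, 0.3851}; z = -0.3682 (taking z<0)
x = 0.0462, y = 0.0353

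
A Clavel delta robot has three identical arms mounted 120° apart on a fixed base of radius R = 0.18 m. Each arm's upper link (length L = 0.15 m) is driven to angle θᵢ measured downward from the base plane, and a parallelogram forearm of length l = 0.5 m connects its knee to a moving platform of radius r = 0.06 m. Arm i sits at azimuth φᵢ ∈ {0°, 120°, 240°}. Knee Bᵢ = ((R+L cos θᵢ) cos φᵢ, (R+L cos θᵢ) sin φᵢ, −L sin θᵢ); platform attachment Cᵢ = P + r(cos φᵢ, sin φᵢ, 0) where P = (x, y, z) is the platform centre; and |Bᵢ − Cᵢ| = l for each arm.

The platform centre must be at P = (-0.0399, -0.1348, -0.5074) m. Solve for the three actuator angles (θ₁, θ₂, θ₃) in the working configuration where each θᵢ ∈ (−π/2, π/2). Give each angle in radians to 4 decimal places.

φ1=0.0° → target in arm frame (-0.0399, -0.1348)
  A=0.1599, B=-0.5074, C=(l²−L²−A²−y'²−z²)/(2L)=-0.2456
  √(A²+B²)=0.5320;  θ1 = -1.2655+2.0508 ≈ 0.7852
arm 2 (φ=120.0°): x'=-0.0968, y'=0.1020
  A=0.2168, B=-0.5074, C=(l²−L²−A²−y'²−z²)/(2L)=-0.2912
  θ2 = atan2(B,A) + arccos(C/0.5518) = 0.9596
φ3=240.0° → target in arm frame (0.1367, 0.0328)
  e−x'=-0.0167;  (l²−L²−(e−x')²−y'²−z²)/2L = -0.1044
  θ3 = atan2(B,A) + arccos(C/0.5077) = 0.1742

θ₁ = 0.7852, θ₂ = 0.9596, θ₃ = 0.1742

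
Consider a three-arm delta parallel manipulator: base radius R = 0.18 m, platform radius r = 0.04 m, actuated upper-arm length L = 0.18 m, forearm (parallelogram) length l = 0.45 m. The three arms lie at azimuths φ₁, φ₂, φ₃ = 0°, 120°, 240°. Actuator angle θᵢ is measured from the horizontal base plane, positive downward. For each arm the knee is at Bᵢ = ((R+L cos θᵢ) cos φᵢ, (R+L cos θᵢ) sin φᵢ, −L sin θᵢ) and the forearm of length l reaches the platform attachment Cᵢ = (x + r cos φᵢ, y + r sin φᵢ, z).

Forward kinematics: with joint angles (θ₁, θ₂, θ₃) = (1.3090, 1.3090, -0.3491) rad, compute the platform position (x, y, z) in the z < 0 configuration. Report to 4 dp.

arm 1 at φ=0.0°: e+L cos θ1 = 0.1866;  S1 = (0.1866, 0.0000, -0.1739)
S2 = (0.1866·cos120.0°, 0.1866·sin120.0°, -0.1739) = (-0.0933, 0.1616, -0.1739)
S3 = (0.3091·cos240.0°, 0.3091·sin240.0°, 0.0616) = (-0.1546, -0.2677, 0.0616)
subtract pairs → two planes through P
plane₁₂: -0.5598x+0.3232y+0.0000z = 0.0000
Cramer: x(z) = -0.0213+0.2925z;  y(z) = -0.0369+0.5066z
sphere 1 gives Az²+Bz+C=0 with A=1.3423, B=0.1887, C=-0.1277;  B²−4AC=0.7211;  roots -0.3866, 0.2460;  negative root z = -0.3866
x = -0.1344, y = -0.2328

(-0.1344, -0.2328, -0.3866)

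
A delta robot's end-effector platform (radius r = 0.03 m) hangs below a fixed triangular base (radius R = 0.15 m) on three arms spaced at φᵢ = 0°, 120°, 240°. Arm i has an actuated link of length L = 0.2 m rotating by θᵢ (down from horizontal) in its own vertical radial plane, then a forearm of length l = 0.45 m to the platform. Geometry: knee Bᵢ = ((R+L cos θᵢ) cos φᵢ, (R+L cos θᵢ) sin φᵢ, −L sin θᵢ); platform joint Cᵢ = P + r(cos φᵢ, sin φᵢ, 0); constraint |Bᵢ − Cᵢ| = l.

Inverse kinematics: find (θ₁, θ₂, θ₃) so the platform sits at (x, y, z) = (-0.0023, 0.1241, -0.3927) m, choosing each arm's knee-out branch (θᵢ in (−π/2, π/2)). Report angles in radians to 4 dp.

rotate P by −φ1: (-0.0023, 0.1241, -0.3927)
  A cos θ + B sin θ = C:  0.1223·cos θ + -0.3927·sin θ = -0.0552
  √(A²+B²)=0.4113;  θ1 = -1.2689+1.7054 ≈ 0.4365
arm 2 (φ=120.0°): x'=0.1086, y'=-0.0601
  A=0.0114, B=-0.3927, C=(l²−L²−A²−y'²−z²)/(2L)=0.0114
  γ=atan2(-0.3927,0.0114)=-1.5418;  ψ=arccos(0.0290)=1.5418;  θ2=γ+ψ≈0.0000
rotate P by −φ3: (-0.1063, -0.0640, -0.3927)
  e−x'=0.2263;  (l²−L²−(e−x')²−y'²−z²)/2L = -0.1176
  θ3 = atan2(B,A) + arccos(C/0.4533) = 0.7853

θ₁ = 0.4365, θ₂ = 0.0000, θ₃ = 0.7853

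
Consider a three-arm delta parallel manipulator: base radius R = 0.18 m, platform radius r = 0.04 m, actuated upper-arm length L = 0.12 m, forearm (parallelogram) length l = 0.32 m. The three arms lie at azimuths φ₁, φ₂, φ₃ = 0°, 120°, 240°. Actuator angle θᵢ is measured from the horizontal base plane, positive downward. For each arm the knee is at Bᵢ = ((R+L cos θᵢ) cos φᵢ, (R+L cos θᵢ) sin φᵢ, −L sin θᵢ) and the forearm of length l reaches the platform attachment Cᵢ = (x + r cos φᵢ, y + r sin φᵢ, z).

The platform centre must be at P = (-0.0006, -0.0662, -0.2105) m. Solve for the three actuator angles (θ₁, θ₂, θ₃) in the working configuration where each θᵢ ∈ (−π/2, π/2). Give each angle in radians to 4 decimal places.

φ1=0.0° → target in arm frame (-0.0006, -0.0662)
  e−x'=0.1406;  (l²−L²−(e−x')²−y'²−z²)/2L = 0.0814
  γ=atan2(-0.2105,0.1406)=-0.9819;  ψ=arccos(0.3216)=1.2434;  θ1=γ+ψ≈0.2614
arm 2 (φ=120.0°): x'=-0.0570, y'=0.0336
  A cos θ + B sin θ = C:  0.1970·cos θ + -0.2105·sin θ = 0.0156
  θ2 = atan2(B,A) + arccos(C/0.2883) = 0.6983
arm 3 (φ=240.0°): x'=0.0576, y'=0.0326
  A cos θ + B sin θ = C:  0.0824·cos θ + -0.2105·sin θ = 0.1493
  γ=atan2(-0.2105,0.0824)=-1.1978;  ψ=arccos(0.6607)=0.8490;  θ3=γ+ψ≈-0.3488

θ₁ = 0.2614, θ₂ = 0.6983, θ₃ = -0.3488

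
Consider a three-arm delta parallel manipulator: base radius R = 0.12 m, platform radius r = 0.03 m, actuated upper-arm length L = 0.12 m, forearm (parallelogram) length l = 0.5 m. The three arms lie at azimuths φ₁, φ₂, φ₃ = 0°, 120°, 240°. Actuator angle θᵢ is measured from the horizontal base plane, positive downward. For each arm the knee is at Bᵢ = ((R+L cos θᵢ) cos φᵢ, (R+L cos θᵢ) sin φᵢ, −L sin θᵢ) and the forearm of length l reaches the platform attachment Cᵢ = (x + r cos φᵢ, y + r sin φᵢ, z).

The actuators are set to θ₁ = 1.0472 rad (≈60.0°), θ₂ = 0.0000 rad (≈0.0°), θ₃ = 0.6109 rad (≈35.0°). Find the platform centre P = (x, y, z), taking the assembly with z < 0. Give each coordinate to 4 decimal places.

φ1=0.0°: virtual centre (0.1500, 0.0000, -0.1039), radius l
arm 2 at φ=120.0°: ρ2 = 0.2100;  S2 = (-0.1050, 0.1819, 0.0000)
S3 = (0.1883·cos240.0°, 0.1883·sin240.0°, -0.0688) = (-0.0941, -0.1631, -0.0688)
subtract pairs → two planes through P
plane₁₂: -0.5100x+0.3637y+0.2078z = 0.0108
det = 0.3439;  x = -0.0175+0.2713z,  y = 0.0051+-0.1910z
into |P−S₁|² = l²: 1.1101z² + 0.1150z + -0.2111 = 0;  Δ = 0.9506;  z = -0.4909 or 0.3874 → z<0 root = -0.4909
x = -0.1507, y = 0.0989

(-0.1507, 0.0989, -0.4909)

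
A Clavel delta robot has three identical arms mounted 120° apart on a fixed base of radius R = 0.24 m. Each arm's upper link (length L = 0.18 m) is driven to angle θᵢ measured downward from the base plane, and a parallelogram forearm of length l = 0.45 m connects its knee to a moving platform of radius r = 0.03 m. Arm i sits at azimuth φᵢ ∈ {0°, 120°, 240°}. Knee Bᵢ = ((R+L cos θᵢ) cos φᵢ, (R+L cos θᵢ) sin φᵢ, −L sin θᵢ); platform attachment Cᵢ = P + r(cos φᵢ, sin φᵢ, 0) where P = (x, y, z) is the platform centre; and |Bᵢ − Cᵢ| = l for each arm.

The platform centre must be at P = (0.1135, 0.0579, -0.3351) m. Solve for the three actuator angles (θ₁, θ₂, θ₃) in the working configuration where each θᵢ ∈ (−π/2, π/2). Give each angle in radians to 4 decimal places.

rotate P by −φ1: (0.1135, 0.0579, -0.3351)
  e−x'=0.0965;  (l²−L²−(e−x')²−y'²−z²)/2L = 0.1254
  γ=atan2(-0.3351,0.0965)=-1.2904;  ψ=arccos(0.3596)=1.2030;  θ1=γ+ψ≈-0.0874
φ2=120.0° → target in arm frame (-0.0066, -0.1272)
  A cos θ + B sin θ = C:  0.2166·cos θ + -0.3351·sin θ = -0.0147
  θ2 = atan2(B,A) + arccos(C/0.3990) = 0.6108
arm 3 (φ=240.0°): x'=-0.1069, y'=0.0693
  A cos θ + B sin θ = C:  0.3169·cos θ + -0.3351·sin θ = -0.1317
  γ=atan2(-0.3351,0.3169)=-0.8133;  ψ=arccos(-0.2856)=1.8604;  θ3=γ+ψ≈1.0471

θ₁ = -0.0874, θ₂ = 0.6108, θ₃ = 1.0471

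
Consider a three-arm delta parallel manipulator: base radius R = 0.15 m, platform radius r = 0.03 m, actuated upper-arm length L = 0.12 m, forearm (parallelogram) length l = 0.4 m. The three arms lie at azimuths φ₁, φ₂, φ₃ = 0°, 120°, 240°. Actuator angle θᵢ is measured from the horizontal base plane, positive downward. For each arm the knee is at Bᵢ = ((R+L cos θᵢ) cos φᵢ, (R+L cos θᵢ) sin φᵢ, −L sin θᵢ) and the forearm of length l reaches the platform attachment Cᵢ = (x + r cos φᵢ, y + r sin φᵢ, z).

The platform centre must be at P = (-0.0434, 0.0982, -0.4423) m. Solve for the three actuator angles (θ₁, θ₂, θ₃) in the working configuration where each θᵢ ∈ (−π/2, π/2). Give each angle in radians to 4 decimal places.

φ1=0.0° → target in arm frame (-0.0434, 0.0982)
  A cos θ + B sin θ = C:  0.1634·cos θ + -0.4423·sin θ = -0.3599
  √(A²+B²)=0.4715;  θ1 = -1.2169+2.4391 ≈ 1.2222
rotate P by −φ2: (0.1067, -0.0115, -0.4423)
  A=0.0133, B=-0.4423, C=(l²−L²−A²−y'²−z²)/(2L)=-0.2097
  θ2 = atan2(B,A) + arccos(C/0.4425) = 0.5238
φ3=240.0° → target in arm frame (-0.0633, -0.0867)
  A cos θ + B sin θ = C:  0.1833·cos θ + -0.4423·sin θ = -0.3798
  √(A²+B²)=0.4788;  θ3 = -1.1778+2.4870 ≈ 1.3092

θ₁ = 1.2222, θ₂ = 0.5238, θ₃ = 1.3092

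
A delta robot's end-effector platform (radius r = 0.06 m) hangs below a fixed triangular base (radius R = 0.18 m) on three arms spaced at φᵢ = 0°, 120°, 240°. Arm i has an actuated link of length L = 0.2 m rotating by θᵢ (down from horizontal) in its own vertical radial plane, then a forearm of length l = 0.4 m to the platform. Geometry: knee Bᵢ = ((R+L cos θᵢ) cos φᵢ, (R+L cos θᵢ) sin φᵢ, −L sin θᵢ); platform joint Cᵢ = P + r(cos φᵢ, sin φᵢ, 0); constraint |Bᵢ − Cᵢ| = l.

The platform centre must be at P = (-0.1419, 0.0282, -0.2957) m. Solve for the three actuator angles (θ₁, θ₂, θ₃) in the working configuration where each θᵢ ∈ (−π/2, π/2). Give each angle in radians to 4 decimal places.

arm 1 (φ=0.0°): x'=-0.1419, y'=0.0282
  A=0.2619, B=-0.2957, C=(l²−L²−A²−y'²−z²)/(2L)=-0.0921
  θ1 = atan2(B,A) + arccos(C/0.3950) = 0.9601
φ2=120.0° → target in arm frame (0.0954, 0.1088)
  e−x'=0.0246;  (l²−L²−(e−x')²−y'²−z²)/2L = 0.0503
  θ2 = atan2(B,A) + arccos(C/0.2967) = -0.0872
rotate P by −φ3: (0.0465, -0.1370, -0.2957)
  A=0.0735, B=-0.2957, C=(l²−L²−A²−y'²−z²)/(2L)=0.0210
  √(A²+B²)=0.3047;  θ3 = -1.3273+1.5018 ≈ 0.1746

θ₁ = 0.9601, θ₂ = -0.0872, θ₃ = 0.1746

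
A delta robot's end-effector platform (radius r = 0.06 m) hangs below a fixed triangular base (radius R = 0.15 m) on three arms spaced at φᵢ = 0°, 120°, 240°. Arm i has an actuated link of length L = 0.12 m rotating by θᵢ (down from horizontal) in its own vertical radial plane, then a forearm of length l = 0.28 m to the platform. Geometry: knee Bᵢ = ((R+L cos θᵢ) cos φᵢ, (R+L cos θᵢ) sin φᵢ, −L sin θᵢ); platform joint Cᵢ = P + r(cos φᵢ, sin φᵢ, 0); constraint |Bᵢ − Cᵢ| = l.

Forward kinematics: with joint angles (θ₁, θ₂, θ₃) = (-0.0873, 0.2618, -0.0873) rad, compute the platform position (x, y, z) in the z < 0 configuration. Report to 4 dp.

(0.0131, -0.0226, -0.1877)

arm 1 at φ=0.0°: (R−r)+L cos θ1 = 0.2095;  O1 = (0.2095, 0.0000, 0.0105)
φ2=120.0°: virtual centre (-0.1030, 0.1783, -0.0311), radius l
φ3=240.0°: virtual centre (-0.1048, -0.1815, 0.0105), radius l
eliminate P² terms by subtracting sphere 1 from 2 and 3
plane₁₂: -0.6250x+0.3566y+-0.0830z = -0.0007
Cramer: x(z) = 0.0005-0.0668z;  y(z) = -0.0009+0.1157z
sphere 1 gives Az²+Bz+C=0 with A=1.0179, B=0.0068, C=-0.0346;  B²−4AC=0.1409;  roots -0.1877, 0.1811;  negative root z = -0.1877
x = 0.0131, y = -0.0226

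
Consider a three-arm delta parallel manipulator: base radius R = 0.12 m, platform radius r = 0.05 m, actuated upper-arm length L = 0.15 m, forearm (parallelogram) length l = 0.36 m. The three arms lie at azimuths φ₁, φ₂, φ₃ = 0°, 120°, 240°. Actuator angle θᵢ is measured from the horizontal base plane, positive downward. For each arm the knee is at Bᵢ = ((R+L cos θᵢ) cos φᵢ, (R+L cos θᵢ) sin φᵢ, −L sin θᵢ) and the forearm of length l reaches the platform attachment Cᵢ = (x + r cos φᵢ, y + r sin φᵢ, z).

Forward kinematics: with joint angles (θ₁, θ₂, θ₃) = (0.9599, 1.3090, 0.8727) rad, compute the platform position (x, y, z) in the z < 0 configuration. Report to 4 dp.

arm 1 at φ=0.0°: e+L cos θ1 = 0.1560;  centre 1 = (0.1560, 0.0000, -0.1229)
centre 2 = (0.1088·cos120.0°, 0.1088·sin120.0°, -0.1449) = (-0.0544, 0.0942, -0.1449)
arm 3 at φ=240.0°: e+L cos θ3 = 0.1664;  centre 3 = (-0.0832, -0.1441, -0.1149)
eliminate P² terms by subtracting sphere 1 from 2 and 3
plane₁₂: -0.4209x+0.1885y+-0.0440z = -0.0066
det = 0.2115;  x = 0.0077+-0.0458z,  y = -0.0178+0.1313z
sphere 1 gives Az²+Bz+C=0 with A=1.0193, B=0.2546, C=-0.0922;  B²−4AC=0.4407;  roots -0.4505, 0.2007;  negative root z = -0.4505
x = 0.0284, y = -0.0770

(0.0284, -0.0770, -0.4505)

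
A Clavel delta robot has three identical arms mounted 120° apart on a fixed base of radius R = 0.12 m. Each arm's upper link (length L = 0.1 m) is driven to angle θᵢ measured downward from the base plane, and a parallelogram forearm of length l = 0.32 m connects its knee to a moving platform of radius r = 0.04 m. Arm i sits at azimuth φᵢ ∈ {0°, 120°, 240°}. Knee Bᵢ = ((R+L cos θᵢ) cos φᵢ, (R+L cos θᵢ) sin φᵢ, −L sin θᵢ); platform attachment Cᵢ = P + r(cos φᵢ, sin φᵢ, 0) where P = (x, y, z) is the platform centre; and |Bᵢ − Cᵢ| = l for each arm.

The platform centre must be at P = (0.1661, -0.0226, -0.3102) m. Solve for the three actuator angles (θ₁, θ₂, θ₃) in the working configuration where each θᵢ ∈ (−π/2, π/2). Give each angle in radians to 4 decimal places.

θ₁ = -0.0873, θ₂ = 1.3960, θ₃ = 1.2217

rotate P by −φ1: (0.1661, -0.0226, -0.3102)
  A cos θ + B sin θ = C:  -0.0861·cos θ + -0.3102·sin θ = -0.0587
  θ1 = atan2(B,A) + arccos(C/0.3219) = -0.0873
rotate P by −φ2: (-0.1026, -0.1325, -0.3102)
  e−x'=0.1826;  (l²−L²−(e−x')²−y'²−z²)/2L = -0.2737
  √(A²+B²)=0.3600;  θ2 = -1.0387+2.4347 ≈ 1.3960
arm 3 (φ=240.0°): x'=-0.0635, y'=0.1551
  A=0.1435, B=-0.3102, C=(l²−L²−A²−y'²−z²)/(2L)=-0.2424
  √(A²+B²)=0.3418;  θ3 = -1.1376+2.3592 ≈ 1.2217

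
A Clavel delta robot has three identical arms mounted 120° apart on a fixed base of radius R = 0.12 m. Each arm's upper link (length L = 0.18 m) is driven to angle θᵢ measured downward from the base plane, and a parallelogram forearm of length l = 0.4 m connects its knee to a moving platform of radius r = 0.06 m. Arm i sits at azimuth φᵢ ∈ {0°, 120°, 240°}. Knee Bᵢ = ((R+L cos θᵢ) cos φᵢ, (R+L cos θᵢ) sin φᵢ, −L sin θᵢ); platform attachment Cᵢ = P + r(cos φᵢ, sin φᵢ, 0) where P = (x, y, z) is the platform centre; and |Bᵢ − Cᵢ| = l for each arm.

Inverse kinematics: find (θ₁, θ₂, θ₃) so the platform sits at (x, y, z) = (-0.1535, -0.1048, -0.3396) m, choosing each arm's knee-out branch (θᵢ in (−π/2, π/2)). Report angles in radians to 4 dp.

arm 1 (φ=0.0°): x'=-0.1535, y'=-0.1048
  A=0.2135, B=-0.3396, C=(l²−L²−A²−y'²−z²)/(2L)=-0.1230
  √(A²+B²)=0.4011;  θ1 = -1.0096+1.8825 ≈ 0.8730
φ2=120.0° → target in arm frame (-0.0140, 0.1853)
  e−x'=0.0740;  (l²−L²−(e−x')²−y'²−z²)/2L = -0.0765
  γ=atan2(-0.3396,0.0740)=-1.3562;  ψ=arccos(-0.2202)=1.7928;  θ2=γ+ψ≈0.4366
arm 3 (φ=240.0°): x'=0.1675, y'=-0.0805
  A=-0.1075, B=-0.3396, C=(l²−L²−A²−y'²−z²)/(2L)=-0.0160
  γ=atan2(-0.3396,-0.1075)=-1.8774;  ψ=arccos(-0.0450)=1.6158;  θ3=γ+ψ≈-0.2616

θ₁ = 0.8730, θ₂ = 0.4366, θ₃ = -0.2616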